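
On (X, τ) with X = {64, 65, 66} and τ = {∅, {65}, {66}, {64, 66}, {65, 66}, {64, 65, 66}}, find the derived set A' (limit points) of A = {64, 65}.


A' = ∅

For each x ∈ X, list the open sets U ∈ τ with x ∈ U, then check whether U ∩ (A ∖ {x}) ≠ ∅ for every such U.
  x = 64: open {64, 66} ∋ x has {64, 66} ∩ (A ∖ {64}) = ∅, so x is NOT a limit point.
  x = 65: open {65} ∋ x has {65} ∩ (A ∖ {65}) = ∅, so x is NOT a limit point.
  x = 66: open {66} ∋ x has {66} ∩ (A ∖ {66}) = ∅, so x is NOT a limit point.
Collecting: A' = ∅.


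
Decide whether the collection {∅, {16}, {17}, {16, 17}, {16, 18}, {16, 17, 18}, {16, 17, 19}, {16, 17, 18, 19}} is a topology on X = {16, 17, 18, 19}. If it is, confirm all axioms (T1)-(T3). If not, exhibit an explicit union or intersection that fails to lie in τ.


τ IS a topology on X.

Axiom (T1): ∅ ∈ τ? Yes; X ∈ τ? Yes.
Axiom (T2/T3): check pairwise unions and intersections of members of τ.
All pairwise intersections and unions checked — each lies in τ. Therefore τ satisfies (T1), (T2), (T3): it IS a topology on X.


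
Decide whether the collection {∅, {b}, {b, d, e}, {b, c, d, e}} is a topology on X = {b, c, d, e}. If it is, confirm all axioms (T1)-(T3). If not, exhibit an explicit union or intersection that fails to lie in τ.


τ IS a topology on X.

Axiom (T1): ∅ ∈ τ? Yes; X ∈ τ? Yes.
Axiom (T2/T3): check pairwise unions and intersections of members of τ.
All pairwise intersections and unions checked — each lies in τ. Therefore τ satisfies (T1), (T2), (T3): it IS a topology on X.


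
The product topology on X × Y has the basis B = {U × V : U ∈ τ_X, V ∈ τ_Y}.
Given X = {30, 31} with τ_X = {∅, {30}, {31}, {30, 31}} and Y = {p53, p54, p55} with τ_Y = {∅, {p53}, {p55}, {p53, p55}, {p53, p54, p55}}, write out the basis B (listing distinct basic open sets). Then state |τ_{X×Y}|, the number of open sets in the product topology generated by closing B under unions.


Basis B = {∅ × ∅, {30} × {p53}, {30} × {p55}, {31} × {p53}, {31} × {p55}, {30} × {p53, p55}, {30, 31} × {p53}, {30, 31} × {p55}, {31} × {p53, p55}, {30} × {p53, p54, p55}, {31} × {p53, p54, p55}, {30, 31} × {p53, p55}, {30, 31} × {p53, p54, p55}}; |τ_{X×Y}| = 25.

Enumerate products U × V with U ∈ τ_X, V ∈ τ_Y (deduplicated):
  ∅ × ∅ = {} (∅)
  {30} × {p53} = {(30,p53)}
  {30} × {p55} = {(30,p55)}
  {31} × {p53} = {(31,p53)}
  {31} × {p55} = {(31,p55)}
  {30} × {p53, p55} = {(30,p53), (30,p55)}
  {30, 31} × {p53} = {(30,p53), (31,p53)}
  {30, 31} × {p55} = {(30,p55), (31,p55)}
  {31} × {p53, p55} = {(31,p53), (31,p55)}
  {30} × {p53, p54, p55} = {(30,p53), (30,p54), (30,p55)}
  {31} × {p53, p54, p55} = {(31,p53), (31,p54), (31,p55)}
  {30, 31} × {p53, p55} = {(30,p53), (30,p55), (31,p53), (31,p55)}
  {30, 31} × {p53, p54, p55} = {(30,p53), (30,p54), (30,p55), (31,p53), (31,p54), (31,p55)}
These 13 distinct sets form the basis B.
Close under arbitrary unions to get τ_{X×Y}; counting gives |τ_{X×Y}| = 25.


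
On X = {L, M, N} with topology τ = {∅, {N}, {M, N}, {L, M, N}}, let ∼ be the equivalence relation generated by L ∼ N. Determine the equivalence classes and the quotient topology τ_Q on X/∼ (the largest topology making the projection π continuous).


X/∼ = {[L=N], [M]}; |τ_Q| = 2.

Equivalence classes: [L=N], [M].
Quotient map π: X → X/∼ sends L ↦ [L=N], M ↦ [M], N ↦ [L=N].
For each subset V ⊆ X/∼, compute π^{-1}(V) ⊆ X and check whether π^{-1}(V) ∈ τ. V is open in τ_Q iff π^{-1}(V) ∈ τ.
  V = {}: π^{-1}(V) = ∅ ∈ τ ✓.
  V = {[L=N]}: π^{-1}(V) = {L, N} ∉ τ ✗.
  V = {[M]}: π^{-1}(V) = {M} ∉ τ ✗.
  V = {[L=N], [M]}: π^{-1}(V) = {L, M, N} ∈ τ ✓.
Open sets in the quotient: τ_Q = {{}, {[L=N], [M]}} (2 elements).


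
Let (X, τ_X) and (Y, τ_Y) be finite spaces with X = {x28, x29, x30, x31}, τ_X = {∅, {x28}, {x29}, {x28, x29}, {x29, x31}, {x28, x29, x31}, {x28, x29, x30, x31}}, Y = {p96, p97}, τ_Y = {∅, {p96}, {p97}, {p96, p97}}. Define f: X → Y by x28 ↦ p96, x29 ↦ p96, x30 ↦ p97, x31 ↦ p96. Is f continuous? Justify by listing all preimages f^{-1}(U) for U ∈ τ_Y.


f is NOT continuous.

Compute f^{-1}(U) for each U ∈ τ_Y:
  U = ∅: f^{-1}(U) = ∅ ∈ τ_X ✓.
  U = {p96}: f^{-1}(U) = {x28, x29, x31} ∈ τ_X ✓.
  U = {p97}: f^{-1}(U) = {x30} ∉ τ_X ✗.
  U = {p96, p97}: f^{-1}(U) = {x28, x29, x30, x31} ∈ τ_X ✓.
Found U = {p97} with f^{-1}(U) = {x30} not in τ_X. Therefore f is NOT continuous.


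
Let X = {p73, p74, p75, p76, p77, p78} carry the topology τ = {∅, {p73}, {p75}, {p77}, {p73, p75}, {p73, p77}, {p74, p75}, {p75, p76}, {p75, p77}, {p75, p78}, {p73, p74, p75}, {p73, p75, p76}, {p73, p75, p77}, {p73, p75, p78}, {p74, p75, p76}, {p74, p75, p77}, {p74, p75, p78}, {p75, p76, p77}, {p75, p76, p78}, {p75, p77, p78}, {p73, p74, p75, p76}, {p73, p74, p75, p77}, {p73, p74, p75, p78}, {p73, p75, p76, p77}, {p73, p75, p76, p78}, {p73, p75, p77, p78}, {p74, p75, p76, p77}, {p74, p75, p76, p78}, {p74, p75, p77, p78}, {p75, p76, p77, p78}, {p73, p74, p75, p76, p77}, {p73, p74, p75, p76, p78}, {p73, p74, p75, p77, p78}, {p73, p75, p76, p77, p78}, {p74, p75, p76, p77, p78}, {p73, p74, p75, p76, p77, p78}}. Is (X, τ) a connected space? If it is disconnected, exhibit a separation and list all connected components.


(X, τ) is disconnected; components = [{p73}, {p77}, {p74, p75, p76, p78}].

Find clopen sets (U ∈ τ with X ∖ U ∈ τ):
  U = ∅, X ∖ U = {p73, p74, p75, p76, p77, p78} — both open, so U is clopen.
  U = {p73}, X ∖ U = {p74, p75, p76, p77, p78} — both open, so U is clopen.
  U = {p77}, X ∖ U = {p73, p74, p75, p76, p78} — both open, so U is clopen.
  U = {p73, p77}, X ∖ U = {p74, p75, p76, p78} — both open, so U is clopen.
  U = {p74, p75, p76, p78}, X ∖ U = {p73, p77} — both open, so U is clopen.
  U = {p73, p74, p75, p76, p78}, X ∖ U = {p77} — both open, so U is clopen.
  U = {p74, p75, p76, p77, p78}, X ∖ U = {p73} — both open, so U is clopen.
  U = {p73, p74, p75, p76, p77, p78}, X ∖ U = ∅ — both open, so U is clopen.
Nontrivial clopen(s) exist: e.g. {p73}. So (X, τ) is disconnected.
Compute connected components by grouping points that agree on all clopens:
  component: {p73}
  component: {p77}
  component: {p74, p75, p76, p78}


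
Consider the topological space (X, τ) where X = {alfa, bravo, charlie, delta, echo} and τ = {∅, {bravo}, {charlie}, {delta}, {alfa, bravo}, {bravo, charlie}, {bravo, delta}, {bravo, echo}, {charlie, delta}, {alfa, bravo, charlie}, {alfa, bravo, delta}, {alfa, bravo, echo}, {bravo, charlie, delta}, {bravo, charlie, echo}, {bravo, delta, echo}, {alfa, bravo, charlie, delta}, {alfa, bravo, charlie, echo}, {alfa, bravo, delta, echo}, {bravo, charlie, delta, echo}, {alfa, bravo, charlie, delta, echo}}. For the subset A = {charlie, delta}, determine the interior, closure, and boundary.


int(A) = {charlie, delta}, cl(A) = {charlie, delta}, ∂A = ∅.

Closed sets in (X, τ) are complements of opens:
  closed(X, τ) = {∅, {alfa}, {charlie}, {delta}, {echo}, {alfa, charlie}, {alfa, delta}, {alfa, echo}, {charlie, delta}, {charlie, echo}, {delta, echo}, {alfa, bravo, echo}, {alfa, charlie, delta}, {alfa, charlie, echo}, {alfa, delta, echo}, {charlie, delta, echo}, {alfa, bravo, charlie, echo}, {alfa, bravo, delta, echo}, {alfa, charlie, delta, echo}, {alfa, bravo, charlie, delta, echo}}.
int(A) = ⋃ {U ∈ τ : U ⊆ A}. Opens contained in A: ∅, {charlie}, {delta}, {charlie, delta}.
Taking the union of these: int(A) = {charlie, delta}.
cl(A) = ⋂ {C closed : A ⊆ C}. Closed sets containing A: {charlie, delta}, {alfa, charlie, delta}, {charlie, delta, echo}, {alfa, charlie, delta, echo}, {alfa, bravo, charlie, delta, echo}.
Intersecting these: cl(A) = {charlie, delta}.
∂A = cl(A) ∖ int(A) = {charlie, delta} ∖ {charlie, delta} = ∅.


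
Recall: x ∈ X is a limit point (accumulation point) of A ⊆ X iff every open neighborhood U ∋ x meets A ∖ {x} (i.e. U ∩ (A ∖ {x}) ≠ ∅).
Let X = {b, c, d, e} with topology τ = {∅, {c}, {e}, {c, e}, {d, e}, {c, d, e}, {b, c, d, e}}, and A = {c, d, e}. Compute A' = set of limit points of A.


A' = {b, d}

For each x ∈ X, list the open sets U ∈ τ with x ∈ U, then check whether U ∩ (A ∖ {x}) ≠ ∅ for every such U.
  x = b: opens ∋ x are {b, c, d, e}; each meets A ∖ {b}, so x IS a limit point.
  x = c: open {c} ∋ x has {c} ∩ (A ∖ {c}) = ∅, so x is NOT a limit point.
  x = d: opens ∋ x are {d, e}, {c, d, e}, {b, c, d, e}; each meets A ∖ {d}, so x IS a limit point.
  x = e: open {e} ∋ x has {e} ∩ (A ∖ {e}) = ∅, so x is NOT a limit point.
Collecting: A' = {b, d}.


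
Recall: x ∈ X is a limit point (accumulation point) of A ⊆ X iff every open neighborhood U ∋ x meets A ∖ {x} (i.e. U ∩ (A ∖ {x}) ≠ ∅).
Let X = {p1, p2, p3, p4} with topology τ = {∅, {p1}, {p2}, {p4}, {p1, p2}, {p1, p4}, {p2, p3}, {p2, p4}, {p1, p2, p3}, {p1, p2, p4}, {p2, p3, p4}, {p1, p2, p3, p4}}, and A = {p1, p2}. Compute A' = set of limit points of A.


A' = {p3}

For each x ∈ X, list the open sets U ∈ τ with x ∈ U, then check whether U ∩ (A ∖ {x}) ≠ ∅ for every such U.
  x = p1: open {p1} ∋ x has {p1} ∩ (A ∖ {p1}) = ∅, so x is NOT a limit point.
  x = p2: open {p2} ∋ x has {p2} ∩ (A ∖ {p2}) = ∅, so x is NOT a limit point.
  x = p3: opens ∋ x are {p2, p3}, {p1, p2, p3}, {p2, p3, p4}, {p1, p2, p3, p4}; each meets A ∖ {p3}, so x IS a limit point.
  x = p4: open {p4} ∋ x has {p4} ∩ (A ∖ {p4}) = ∅, so x is NOT a limit point.
Collecting: A' = {p3}.


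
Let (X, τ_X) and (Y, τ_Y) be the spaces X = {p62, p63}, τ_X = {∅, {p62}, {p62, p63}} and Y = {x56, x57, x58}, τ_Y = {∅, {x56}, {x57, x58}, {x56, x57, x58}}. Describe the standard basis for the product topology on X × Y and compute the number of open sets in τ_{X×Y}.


Basis B = {∅ × ∅, {p62} × {x56}, {p62, p63} × {x56}, {p62} × {x57, x58}, {p62} × {x56, x57, x58}, {p62, p63} × {x57, x58}, {p62, p63} × {x56, x57, x58}}; |τ_{X×Y}| = 9.

Enumerate products U × V with U ∈ τ_X, V ∈ τ_Y (deduplicated):
  ∅ × ∅ = {} (∅)
  {p62} × {x56} = {(p62,x56)}
  {p62, p63} × {x56} = {(p62,x56), (p63,x56)}
  {p62} × {x57, x58} = {(p62,x57), (p62,x58)}
  {p62} × {x56, x57, x58} = {(p62,x56), (p62,x57), (p62,x58)}
  {p62, p63} × {x57, x58} = {(p62,x57), (p62,x58), (p63,x57), (p63,x58)}
  {p62, p63} × {x56, x57, x58} = {(p62,x56), (p62,x57), (p62,x58), (p63,x56), (p63,x57), (p63,x58)}
These 7 distinct sets form the basis B.
Close under arbitrary unions to get τ_{X×Y}; counting gives |τ_{X×Y}| = 9.


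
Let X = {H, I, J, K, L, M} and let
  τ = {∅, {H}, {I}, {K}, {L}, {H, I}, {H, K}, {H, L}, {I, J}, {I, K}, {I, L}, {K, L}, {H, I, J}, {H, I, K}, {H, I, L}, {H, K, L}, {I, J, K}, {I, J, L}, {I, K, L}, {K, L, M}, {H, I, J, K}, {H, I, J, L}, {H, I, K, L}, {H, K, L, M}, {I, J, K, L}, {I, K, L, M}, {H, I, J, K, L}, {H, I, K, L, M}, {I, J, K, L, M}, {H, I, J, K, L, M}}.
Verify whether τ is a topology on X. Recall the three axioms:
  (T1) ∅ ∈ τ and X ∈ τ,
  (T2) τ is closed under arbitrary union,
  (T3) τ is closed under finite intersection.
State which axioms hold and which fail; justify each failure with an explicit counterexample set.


τ IS a topology on X.

Axiom (T1): ∅ ∈ τ? Yes; X ∈ τ? Yes.
Axiom (T2/T3): check pairwise unions and intersections of members of τ.
All pairwise intersections and unions checked — each lies in τ. Therefore τ satisfies (T1), (T2), (T3): it IS a topology on X.


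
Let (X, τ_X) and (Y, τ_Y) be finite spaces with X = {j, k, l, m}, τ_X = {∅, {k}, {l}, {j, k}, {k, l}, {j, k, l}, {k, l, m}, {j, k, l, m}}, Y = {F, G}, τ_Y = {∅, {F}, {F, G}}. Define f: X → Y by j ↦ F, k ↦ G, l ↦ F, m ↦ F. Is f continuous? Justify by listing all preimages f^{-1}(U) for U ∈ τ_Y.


f is NOT continuous.

Compute f^{-1}(U) for each U ∈ τ_Y:
  U = ∅: f^{-1}(U) = ∅ ∈ τ_X ✓.
  U = {F}: f^{-1}(U) = {j, l, m} ∉ τ_X ✗.
  U = {F, G}: f^{-1}(U) = {j, k, l, m} ∈ τ_X ✓.
Found U = {F} with f^{-1}(U) = {j, l, m} not in τ_X. Therefore f is NOT continuous.


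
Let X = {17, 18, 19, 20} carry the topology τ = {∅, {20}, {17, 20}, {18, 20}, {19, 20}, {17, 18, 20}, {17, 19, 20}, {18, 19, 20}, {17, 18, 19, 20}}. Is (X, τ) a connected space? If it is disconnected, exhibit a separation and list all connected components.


(X, τ) is connected.

Find clopen sets (U ∈ τ with X ∖ U ∈ τ):
  U = ∅, X ∖ U = {17, 18, 19, 20} — both open, so U is clopen.
  U = {17, 18, 19, 20}, X ∖ U = ∅ — both open, so U is clopen.
Only trivial clopens (∅ and X) exist, so (X, τ) is connected.
Compute connected components by grouping points that agree on all clopens:
  component: {17, 18, 19, 20}


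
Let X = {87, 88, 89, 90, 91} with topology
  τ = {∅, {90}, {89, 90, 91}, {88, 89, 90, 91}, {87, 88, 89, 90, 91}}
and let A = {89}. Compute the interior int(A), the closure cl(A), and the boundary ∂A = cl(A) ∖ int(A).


int(A) = ∅, cl(A) = {87, 88, 89, 91}, ∂A = {87, 88, 89, 91}.

Closed sets in (X, τ) are complements of opens:
  closed(X, τ) = {∅, {87}, {87, 88}, {87, 88, 89, 91}, {87, 88, 89, 90, 91}}.
int(A) = ⋃ {U ∈ τ : U ⊆ A}. Opens contained in A: ∅.
Taking the union of these: int(A) = ∅.
cl(A) = ⋂ {C closed : A ⊆ C}. Closed sets containing A: {87, 88, 89, 91}, {87, 88, 89, 90, 91}.
Intersecting these: cl(A) = {87, 88, 89, 91}.
∂A = cl(A) ∖ int(A) = {87, 88, 89, 91} ∖ ∅ = {87, 88, 89, 91}.


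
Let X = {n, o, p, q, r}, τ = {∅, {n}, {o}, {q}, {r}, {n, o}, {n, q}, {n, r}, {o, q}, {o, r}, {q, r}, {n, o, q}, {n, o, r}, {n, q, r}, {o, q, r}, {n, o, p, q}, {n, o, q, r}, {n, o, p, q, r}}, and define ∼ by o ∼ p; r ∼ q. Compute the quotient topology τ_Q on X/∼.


X/∼ = {[n], [o=p], [q=r]}; |τ_Q| = 5.

Equivalence classes: [n], [o=p], [q=r].
Quotient map π: X → X/∼ sends n ↦ [n], o ↦ [o=p], p ↦ [o=p], q ↦ [q=r], r ↦ [q=r].
For each subset V ⊆ X/∼, compute π^{-1}(V) ⊆ X and check whether π^{-1}(V) ∈ τ. V is open in τ_Q iff π^{-1}(V) ∈ τ.
  V = {}: π^{-1}(V) = ∅ ∈ τ ✓.
  V = {[n]}: π^{-1}(V) = {n} ∈ τ ✓.
  V = {[o=p]}: π^{-1}(V) = {o, p} ∉ τ ✗.
  V = {[n], [o=p]}: π^{-1}(V) = {n, o, p} ∉ τ ✗.
  V = {[q=r]}: π^{-1}(V) = {q, r} ∈ τ ✓.
  V = {[n], [q=r]}: π^{-1}(V) = {n, q, r} ∈ τ ✓.
  V = {[o=p], [q=r]}: π^{-1}(V) = {o, p, q, r} ∉ τ ✗.
  V = {[n], [o=p], [q=r]}: π^{-1}(V) = {n, o, p, q, r} ∈ τ ✓.
Open sets in the quotient: τ_Q = {{}, {[n]}, {[q=r]}, {[n], [q=r]}, {[n], [o=p], [q=r]}} (5 elements).


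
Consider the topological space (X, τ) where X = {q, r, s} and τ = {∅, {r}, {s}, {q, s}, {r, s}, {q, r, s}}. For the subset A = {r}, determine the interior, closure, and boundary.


int(A) = {r}, cl(A) = {r}, ∂A = ∅.

Closed sets in (X, τ) are complements of opens:
  closed(X, τ) = {∅, {q}, {r}, {q, r}, {q, s}, {q, r, s}}.
int(A) = ⋃ {U ∈ τ : U ⊆ A}. Opens contained in A: ∅, {r}.
Taking the union of these: int(A) = {r}.
cl(A) = ⋂ {C closed : A ⊆ C}. Closed sets containing A: {r}, {q, r}, {q, r, s}.
Intersecting these: cl(A) = {r}.
∂A = cl(A) ∖ int(A) = {r} ∖ {r} = ∅.


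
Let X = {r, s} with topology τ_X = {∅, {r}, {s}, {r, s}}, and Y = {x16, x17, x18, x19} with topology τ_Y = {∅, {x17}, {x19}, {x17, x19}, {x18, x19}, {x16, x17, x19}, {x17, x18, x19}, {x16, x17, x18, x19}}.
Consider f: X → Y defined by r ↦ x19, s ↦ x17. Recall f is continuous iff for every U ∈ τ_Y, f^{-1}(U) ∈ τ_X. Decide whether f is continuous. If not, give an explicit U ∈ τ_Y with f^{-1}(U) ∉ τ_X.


f IS continuous.

Compute f^{-1}(U) for each U ∈ τ_Y:
  U = ∅: f^{-1}(U) = ∅ ∈ τ_X ✓.
  U = {x17}: f^{-1}(U) = {s} ∈ τ_X ✓.
  U = {x19}: f^{-1}(U) = {r} ∈ τ_X ✓.
  U = {x17, x19}: f^{-1}(U) = {r, s} ∈ τ_X ✓.
  U = {x18, x19}: f^{-1}(U) = {r} ∈ τ_X ✓.
  U = {x16, x17, x19}: f^{-1}(U) = {r, s} ∈ τ_X ✓.
  U = {x17, x18, x19}: f^{-1}(U) = {r, s} ∈ τ_X ✓.
  U = {x16, x17, x18, x19}: f^{-1}(U) = {r, s} ∈ τ_X ✓.
Every preimage lies in τ_X, so f IS continuous.


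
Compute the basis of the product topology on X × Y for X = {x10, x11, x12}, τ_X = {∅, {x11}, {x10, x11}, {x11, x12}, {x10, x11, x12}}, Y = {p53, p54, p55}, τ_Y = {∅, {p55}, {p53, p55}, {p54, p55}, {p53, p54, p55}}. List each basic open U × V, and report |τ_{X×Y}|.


Basis B = {∅ × ∅, {x11} × {p55}, {x10, x11} × {p55}, {x11} × {p53, p55}, {x11} × {p54, p55}, {x11, x12} × {p55}, {x10, x11, x12} × {p55}, {x11} × {p53, p54, p55}, {x10, x11} × {p53, p55}, {x10, x11} × {p54, p55}, {x11, x12} × {p53, p55}, {x11, x12} × {p54, p55}, {x10, x11} × {p53, p54, p55}, {x10, x11, x12} × {p53, p55}, {x10, x11, x12} × {p54, p55}, {x11, x12} × {p53, p54, p55}, {x10, x11, x12} × {p53, p54, p55}}; |τ_{X×Y}| = 48.

Enumerate products U × V with U ∈ τ_X, V ∈ τ_Y (deduplicated):
  ∅ × ∅ = {} (∅)
  {x11} × {p55} = {(x11,p55)}
  {x10, x11} × {p55} = {(x10,p55), (x11,p55)}
  {x11} × {p53, p55} = {(x11,p53), (x11,p55)}
  {x11} × {p54, p55} = {(x11,p54), (x11,p55)}
  {x11, x12} × {p55} = {(x11,p55), (x12,p55)}
  {x10, x11, x12} × {p55} = {(x10,p55), (x11,p55), (x12,p55)}
  {x11} × {p53, p54, p55} = {(x11,p53), (x11,p54), (x11,p55)}
  {x10, x11} × {p53, p55} = {(x10,p53), (x10,p55), (x11,p53), (x11,p55)}
  {x10, x11} × {p54, p55} = {(x10,p54), (x10,p55), (x11,p54), (x11,p55)}
  {x11, x12} × {p53, p55} = {(x11,p53), (x11,p55), (x12,p53), (x12,p55)}
  {x11, x12} × {p54, p55} = {(x11,p54), (x11,p55), (x12,p54), (x12,p55)}
  {x10, x11} × {p53, p54, p55} = {(x10,p53), (x10,p54), (x10,p55), (x11,p53), (x11,p54), (x11,p55)}
  {x10, x11, x12} × {p53, p55} = {(x10,p53), (x10,p55), (x11,p53), (x11,p55), (x12,p53), (x12,p55)}
  {x10, x11, x12} × {p54, p55} = {(x10,p54), (x10,p55), (x11,p54), (x11,p55), (x12,p54), (x12,p55)}
  {x11, x12} × {p53, p54, p55} = {(x11,p53), (x11,p54), (x11,p55), (x12,p53), (x12,p54), (x12,p55)}
  {x10, x11, x12} × {p53, p54, p55} = {(x10,p53), (x10,p54), (x10,p55), (x11,p53), (x11,p54), (x11,p55), (x12,p53), (x12,p54), (x12,p55)}
These 17 distinct sets form the basis B.
Close under arbitrary unions to get τ_{X×Y}; counting gives |τ_{X×Y}| = 48.


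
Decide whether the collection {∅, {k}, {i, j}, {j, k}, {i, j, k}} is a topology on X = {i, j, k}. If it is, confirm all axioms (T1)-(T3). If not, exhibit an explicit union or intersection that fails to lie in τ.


τ is NOT a topology on X.

Axiom (T1): ∅ ∈ τ? Yes; X ∈ τ? Yes.
Axiom (T2/T3): check pairwise unions and intersections of members of τ.
Counterexample for (T3): {i, j} ∩ {j, k} = {j} ∉ τ. Therefore τ is NOT a topology.


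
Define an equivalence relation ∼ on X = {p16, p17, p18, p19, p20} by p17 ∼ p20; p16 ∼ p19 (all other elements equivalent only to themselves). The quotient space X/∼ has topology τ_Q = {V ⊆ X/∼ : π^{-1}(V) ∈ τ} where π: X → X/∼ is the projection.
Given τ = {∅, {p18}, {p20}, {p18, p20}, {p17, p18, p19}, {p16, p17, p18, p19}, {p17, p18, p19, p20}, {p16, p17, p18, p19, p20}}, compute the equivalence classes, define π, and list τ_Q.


X/∼ = {[p16=p19], [p17=p20], [p18]}; |τ_Q| = 3.

Equivalence classes: [p16=p19], [p17=p20], [p18].
Quotient map π: X → X/∼ sends p16 ↦ [p16=p19], p17 ↦ [p17=p20], p18 ↦ [p18], p19 ↦ [p16=p19], p20 ↦ [p17=p20].
For each subset V ⊆ X/∼, compute π^{-1}(V) ⊆ X and check whether π^{-1}(V) ∈ τ. V is open in τ_Q iff π^{-1}(V) ∈ τ.
  V = {}: π^{-1}(V) = ∅ ∈ τ ✓.
  V = {[p16=p19]}: π^{-1}(V) = {p16, p19} ∉ τ ✗.
  V = {[p17=p20]}: π^{-1}(V) = {p17, p20} ∉ τ ✗.
  V = {[p16=p19], [p17=p20]}: π^{-1}(V) = {p16, p17, p19, p20} ∉ τ ✗.
  V = {[p18]}: π^{-1}(V) = {p18} ∈ τ ✓.
  V = {[p16=p19], [p18]}: π^{-1}(V) = {p16, p18, p19} ∉ τ ✗.
  V = {[p17=p20], [p18]}: π^{-1}(V) = {p17, p18, p20} ∉ τ ✗.
  V = {[p16=p19], [p17=p20], [p18]}: π^{-1}(V) = {p16, p17, p18, p19, p20} ∈ τ ✓.
Open sets in the quotient: τ_Q = {{}, {[p18]}, {[p16=p19], [p17=p20], [p18]}} (3 elements).


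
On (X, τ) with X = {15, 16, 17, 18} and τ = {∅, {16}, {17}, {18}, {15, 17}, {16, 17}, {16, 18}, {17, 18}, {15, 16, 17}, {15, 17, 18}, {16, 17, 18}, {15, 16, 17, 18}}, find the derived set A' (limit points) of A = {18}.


A' = ∅

For each x ∈ X, list the open sets U ∈ τ with x ∈ U, then check whether U ∩ (A ∖ {x}) ≠ ∅ for every such U.
  x = 15: open {15, 17} ∋ x has {15, 17} ∩ (A ∖ {15}) = ∅, so x is NOT a limit point.
  x = 16: open {16} ∋ x has {16} ∩ (A ∖ {16}) = ∅, so x is NOT a limit point.
  x = 17: open {17} ∋ x has {17} ∩ (A ∖ {17}) = ∅, so x is NOT a limit point.
  x = 18: open {18} ∋ x has {18} ∩ (A ∖ {18}) = ∅, so x is NOT a limit point.
Collecting: A' = ∅.


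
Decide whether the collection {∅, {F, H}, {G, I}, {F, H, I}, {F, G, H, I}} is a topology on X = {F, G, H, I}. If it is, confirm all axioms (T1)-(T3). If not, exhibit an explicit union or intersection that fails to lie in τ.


τ is NOT a topology on X.

Axiom (T1): ∅ ∈ τ? Yes; X ∈ τ? Yes.
Axiom (T2/T3): check pairwise unions and intersections of members of τ.
Counterexample for (T3): {G, I} ∩ {F, H, I} = {I} ∉ τ. Therefore τ is NOT a topology.


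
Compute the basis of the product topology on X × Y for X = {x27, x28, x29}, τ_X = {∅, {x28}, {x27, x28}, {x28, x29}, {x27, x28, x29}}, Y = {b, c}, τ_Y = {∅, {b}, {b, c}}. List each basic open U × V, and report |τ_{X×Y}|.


Basis B = {∅ × ∅, {x28} × {b}, {x27, x28} × {b}, {x28} × {b, c}, {x28, x29} × {b}, {x27, x28, x29} × {b}, {x27, x28} × {b, c}, {x28, x29} × {b, c}, {x27, x28, x29} × {b, c}}; |τ_{X×Y}| = 14.

Enumerate products U × V with U ∈ τ_X, V ∈ τ_Y (deduplicated):
  ∅ × ∅ = {} (∅)
  {x28} × {b} = {(x28,b)}
  {x27, x28} × {b} = {(x27,b), (x28,b)}
  {x28} × {b, c} = {(x28,b), (x28,c)}
  {x28, x29} × {b} = {(x28,b), (x29,b)}
  {x27, x28, x29} × {b} = {(x27,b), (x28,b), (x29,b)}
  {x27, x28} × {b, c} = {(x27,b), (x27,c), (x28,b), (x28,c)}
  {x28, x29} × {b, c} = {(x28,b), (x28,c), (x29,b), (x29,c)}
  {x27, x28, x29} × {b, c} = {(x27,b), (x27,c), (x28,b), (x28,c), (x29,b), (x29,c)}
These 9 distinct sets form the basis B.
Close under arbitrary unions to get τ_{X×Y}; counting gives |τ_{X×Y}| = 14.


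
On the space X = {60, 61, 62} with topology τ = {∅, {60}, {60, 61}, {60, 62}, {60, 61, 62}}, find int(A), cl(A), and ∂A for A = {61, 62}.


int(A) = ∅, cl(A) = {61, 62}, ∂A = {61, 62}.

Closed sets in (X, τ) are complements of opens:
  closed(X, τ) = {∅, {61}, {62}, {61, 62}, {60, 61, 62}}.
int(A) = ⋃ {U ∈ τ : U ⊆ A}. Opens contained in A: ∅.
Taking the union of these: int(A) = ∅.
cl(A) = ⋂ {C closed : A ⊆ C}. Closed sets containing A: {61, 62}, {60, 61, 62}.
Intersecting these: cl(A) = {61, 62}.
∂A = cl(A) ∖ int(A) = {61, 62} ∖ ∅ = {61, 62}.


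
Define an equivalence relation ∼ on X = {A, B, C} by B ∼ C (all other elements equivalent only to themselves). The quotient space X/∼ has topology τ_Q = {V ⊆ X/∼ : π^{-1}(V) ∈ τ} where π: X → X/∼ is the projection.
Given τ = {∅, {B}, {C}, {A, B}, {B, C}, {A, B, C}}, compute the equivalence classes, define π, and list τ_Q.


X/∼ = {[A], [B=C]}; |τ_Q| = 3.

Equivalence classes: [A], [B=C].
Quotient map π: X → X/∼ sends A ↦ [A], B ↦ [B=C], C ↦ [B=C].
For each subset V ⊆ X/∼, compute π^{-1}(V) ⊆ X and check whether π^{-1}(V) ∈ τ. V is open in τ_Q iff π^{-1}(V) ∈ τ.
  V = {}: π^{-1}(V) = ∅ ∈ τ ✓.
  V = {[A]}: π^{-1}(V) = {A} ∉ τ ✗.
  V = {[B=C]}: π^{-1}(V) = {B, C} ∈ τ ✓.
  V = {[A], [B=C]}: π^{-1}(V) = {A, B, C} ∈ τ ✓.
Open sets in the quotient: τ_Q = {{}, {[B=C]}, {[A], [B=C]}} (3 elements).


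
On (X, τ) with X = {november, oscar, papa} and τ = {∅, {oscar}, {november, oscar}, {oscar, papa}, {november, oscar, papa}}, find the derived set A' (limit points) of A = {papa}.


A' = ∅

For each x ∈ X, list the open sets U ∈ τ with x ∈ U, then check whether U ∩ (A ∖ {x}) ≠ ∅ for every such U.
  x = november: open {november, oscar} ∋ x has {november, oscar} ∩ (A ∖ {november}) = ∅, so x is NOT a limit point.
  x = oscar: open {oscar} ∋ x has {oscar} ∩ (A ∖ {oscar}) = ∅, so x is NOT a limit point.
  x = papa: open {oscar, papa} ∋ x has {oscar, papa} ∩ (A ∖ {papa}) = ∅, so x is NOT a limit point.
Collecting: A' = ∅.


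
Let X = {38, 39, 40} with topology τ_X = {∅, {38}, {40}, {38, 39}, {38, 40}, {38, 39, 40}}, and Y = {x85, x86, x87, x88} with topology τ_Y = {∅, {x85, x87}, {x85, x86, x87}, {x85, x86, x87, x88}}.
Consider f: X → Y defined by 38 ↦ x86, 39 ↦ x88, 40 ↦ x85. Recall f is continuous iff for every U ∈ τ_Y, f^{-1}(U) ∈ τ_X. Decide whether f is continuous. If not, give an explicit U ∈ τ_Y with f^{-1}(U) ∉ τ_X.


f IS continuous.

Compute f^{-1}(U) for each U ∈ τ_Y:
  U = ∅: f^{-1}(U) = ∅ ∈ τ_X ✓.
  U = {x85, x87}: f^{-1}(U) = {40} ∈ τ_X ✓.
  U = {x85, x86, x87}: f^{-1}(U) = {38, 40} ∈ τ_X ✓.
  U = {x85, x86, x87, x88}: f^{-1}(U) = {38, 39, 40} ∈ τ_X ✓.
Every preimage lies in τ_X, so f IS continuous.


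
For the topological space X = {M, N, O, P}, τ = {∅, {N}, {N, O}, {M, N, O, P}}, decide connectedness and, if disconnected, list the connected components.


(X, τ) is connected.

Find clopen sets (U ∈ τ with X ∖ U ∈ τ):
  U = ∅, X ∖ U = {M, N, O, P} — both open, so U is clopen.
  U = {M, N, O, P}, X ∖ U = ∅ — both open, so U is clopen.
Only trivial clopens (∅ and X) exist, so (X, τ) is connected.
Compute connected components by grouping points that agree on all clopens:
  component: {M, N, O, P}


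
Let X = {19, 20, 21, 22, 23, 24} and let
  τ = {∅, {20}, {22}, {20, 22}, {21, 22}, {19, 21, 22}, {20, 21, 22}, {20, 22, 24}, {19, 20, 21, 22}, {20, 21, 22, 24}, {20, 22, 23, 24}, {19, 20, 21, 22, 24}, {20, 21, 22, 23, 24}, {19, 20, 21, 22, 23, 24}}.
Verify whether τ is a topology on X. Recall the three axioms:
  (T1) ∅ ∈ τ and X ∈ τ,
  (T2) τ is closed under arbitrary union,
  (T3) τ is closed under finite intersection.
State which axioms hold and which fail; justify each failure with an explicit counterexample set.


τ IS a topology on X.

Axiom (T1): ∅ ∈ τ? Yes; X ∈ τ? Yes.
Axiom (T2/T3): check pairwise unions and intersections of members of τ.
All pairwise intersections and unions checked — each lies in τ. Therefore τ satisfies (T1), (T2), (T3): it IS a topology on X.


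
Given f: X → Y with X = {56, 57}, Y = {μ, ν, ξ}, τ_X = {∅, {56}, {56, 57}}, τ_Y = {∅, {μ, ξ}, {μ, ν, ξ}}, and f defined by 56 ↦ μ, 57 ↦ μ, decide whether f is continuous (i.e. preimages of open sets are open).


f IS continuous.

Compute f^{-1}(U) for each U ∈ τ_Y:
  U = ∅: f^{-1}(U) = ∅ ∈ τ_X ✓.
  U = {μ, ξ}: f^{-1}(U) = {56, 57} ∈ τ_X ✓.
  U = {μ, ν, ξ}: f^{-1}(U) = {56, 57} ∈ τ_X ✓.
Every preimage lies in τ_X, so f IS continuous.


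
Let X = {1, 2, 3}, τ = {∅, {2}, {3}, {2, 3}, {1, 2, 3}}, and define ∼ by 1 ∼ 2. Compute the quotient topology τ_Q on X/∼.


X/∼ = {[1=2], [3]}; |τ_Q| = 3.

Equivalence classes: [1=2], [3].
Quotient map π: X → X/∼ sends 1 ↦ [1=2], 2 ↦ [1=2], 3 ↦ [3].
For each subset V ⊆ X/∼, compute π^{-1}(V) ⊆ X and check whether π^{-1}(V) ∈ τ. V is open in τ_Q iff π^{-1}(V) ∈ τ.
  V = {}: π^{-1}(V) = ∅ ∈ τ ✓.
  V = {[1=2]}: π^{-1}(V) = {1, 2} ∉ τ ✗.
  V = {[3]}: π^{-1}(V) = {3} ∈ τ ✓.
  V = {[1=2], [3]}: π^{-1}(V) = {1, 2, 3} ∈ τ ✓.
Open sets in the quotient: τ_Q = {{}, {[3]}, {[1=2], [3]}} (3 elements).


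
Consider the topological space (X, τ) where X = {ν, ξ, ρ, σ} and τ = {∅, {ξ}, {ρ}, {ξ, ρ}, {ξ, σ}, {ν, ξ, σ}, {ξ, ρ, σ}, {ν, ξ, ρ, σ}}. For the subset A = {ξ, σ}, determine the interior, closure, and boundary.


int(A) = {ξ, σ}, cl(A) = {ν, ξ, σ}, ∂A = {ν}.

Closed sets in (X, τ) are complements of opens:
  closed(X, τ) = {∅, {ν}, {ρ}, {ν, ρ}, {ν, σ}, {ν, ξ, σ}, {ν, ρ, σ}, {ν, ξ, ρ, σ}}.
int(A) = ⋃ {U ∈ τ : U ⊆ A}. Opens contained in A: ∅, {ξ}, {ξ, σ}.
Taking the union of these: int(A) = {ξ, σ}.
cl(A) = ⋂ {C closed : A ⊆ C}. Closed sets containing A: {ν, ξ, σ}, {ν, ξ, ρ, σ}.
Intersecting these: cl(A) = {ν, ξ, σ}.
∂A = cl(A) ∖ int(A) = {ν, ξ, σ} ∖ {ξ, σ} = {ν}.


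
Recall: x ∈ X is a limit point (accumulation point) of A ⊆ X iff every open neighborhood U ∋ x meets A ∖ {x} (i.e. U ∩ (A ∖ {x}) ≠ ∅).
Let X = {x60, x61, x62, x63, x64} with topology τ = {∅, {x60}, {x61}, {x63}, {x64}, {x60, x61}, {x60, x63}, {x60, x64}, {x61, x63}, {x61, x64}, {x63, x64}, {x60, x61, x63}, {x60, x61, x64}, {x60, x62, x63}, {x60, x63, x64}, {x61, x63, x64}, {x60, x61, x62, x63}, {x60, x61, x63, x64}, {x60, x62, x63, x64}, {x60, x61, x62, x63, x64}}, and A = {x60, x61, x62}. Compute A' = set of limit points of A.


A' = {x62}

For each x ∈ X, list the open sets U ∈ τ with x ∈ U, then check whether U ∩ (A ∖ {x}) ≠ ∅ for every such U.
  x = x60: open {x60} ∋ x has {x60} ∩ (A ∖ {x60}) = ∅, so x is NOT a limit point.
  x = x61: open {x61} ∋ x has {x61} ∩ (A ∖ {x61}) = ∅, so x is NOT a limit point.
  x = x62: opens ∋ x are {x60, x62, x63}, {x60, x61, x62, x63}, {x60, x62, x63, x64}, {x60, x61, x62, x63, x64}; each meets A ∖ {x62}, so x IS a limit point.
  x = x63: open {x63} ∋ x has {x63} ∩ (A ∖ {x63}) = ∅, so x is NOT a limit point.
  x = x64: open {x64} ∋ x has {x64} ∩ (A ∖ {x64}) = ∅, so x is NOT a limit point.
Collecting: A' = {x62}.


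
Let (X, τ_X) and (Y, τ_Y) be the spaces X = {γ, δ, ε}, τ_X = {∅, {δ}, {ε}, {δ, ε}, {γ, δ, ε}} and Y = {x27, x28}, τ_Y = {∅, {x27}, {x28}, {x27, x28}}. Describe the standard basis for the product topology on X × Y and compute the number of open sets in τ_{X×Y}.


Basis B = {∅ × ∅, {δ} × {x27}, {δ} × {x28}, {ε} × {x27}, {ε} × {x28}, {δ} × {x27, x28}, {δ, ε} × {x27}, {δ, ε} × {x28}, {ε} × {x27, x28}, {γ, δ, ε} × {x27}, {γ, δ, ε} × {x28}, {δ, ε} × {x27, x28}, {γ, δ, ε} × {x27, x28}}; |τ_{X×Y}| = 25.

Enumerate products U × V with U ∈ τ_X, V ∈ τ_Y (deduplicated):
  ∅ × ∅ = {} (∅)
  {δ} × {x27} = {(δ,x27)}
  {δ} × {x28} = {(δ,x28)}
  {ε} × {x27} = {(ε,x27)}
  {ε} × {x28} = {(ε,x28)}
  {δ} × {x27, x28} = {(δ,x27), (δ,x28)}
  {δ, ε} × {x27} = {(δ,x27), (ε,x27)}
  {δ, ε} × {x28} = {(δ,x28), (ε,x28)}
  {ε} × {x27, x28} = {(ε,x27), (ε,x28)}
  {γ, δ, ε} × {x27} = {(γ,x27), (δ,x27), (ε,x27)}
  {γ, δ, ε} × {x28} = {(γ,x28), (δ,x28), (ε,x28)}
  {δ, ε} × {x27, x28} = {(δ,x27), (δ,x28), (ε,x27), (ε,x28)}
  {γ, δ, ε} × {x27, x28} = {(γ,x27), (γ,x28), (δ,x27), (δ,x28), (ε,x27), (ε,x28)}
These 13 distinct sets form the basis B.
Close under arbitrary unions to get τ_{X×Y}; counting gives |τ_{X×Y}| = 25.


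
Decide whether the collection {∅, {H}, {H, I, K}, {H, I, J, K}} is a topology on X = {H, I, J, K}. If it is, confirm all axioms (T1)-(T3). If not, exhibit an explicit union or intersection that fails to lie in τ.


τ IS a topology on X.

Axiom (T1): ∅ ∈ τ? Yes; X ∈ τ? Yes.
Axiom (T2/T3): check pairwise unions and intersections of members of τ.
All pairwise intersections and unions checked — each lies in τ. Therefore τ satisfies (T1), (T2), (T3): it IS a topology on X.


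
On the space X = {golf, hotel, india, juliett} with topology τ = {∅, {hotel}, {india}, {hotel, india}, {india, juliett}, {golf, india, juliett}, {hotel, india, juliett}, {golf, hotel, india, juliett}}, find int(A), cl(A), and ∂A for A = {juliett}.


int(A) = ∅, cl(A) = {golf, juliett}, ∂A = {golf, juliett}.

Closed sets in (X, τ) are complements of opens:
  closed(X, τ) = {∅, {golf}, {hotel}, {golf, hotel}, {golf, juliett}, {golf, hotel, juliett}, {golf, india, juliett}, {golf, hotel, india, juliett}}.
int(A) = ⋃ {U ∈ τ : U ⊆ A}. Opens contained in A: ∅.
Taking the union of these: int(A) = ∅.
cl(A) = ⋂ {C closed : A ⊆ C}. Closed sets containing A: {golf, juliett}, {golf, hotel, juliett}, {golf, india, juliett}, {golf, hotel, india, juliett}.
Intersecting these: cl(A) = {golf, juliett}.
∂A = cl(A) ∖ int(A) = {golf, juliett} ∖ ∅ = {golf, juliett}.


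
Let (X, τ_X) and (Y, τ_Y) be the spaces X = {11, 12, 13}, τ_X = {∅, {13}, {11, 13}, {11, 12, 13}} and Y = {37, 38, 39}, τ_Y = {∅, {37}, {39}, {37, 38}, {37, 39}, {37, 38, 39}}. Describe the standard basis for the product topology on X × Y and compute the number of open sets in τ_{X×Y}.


Basis B = {∅ × ∅, {13} × {37}, {13} × {39}, {11, 13} × {37}, {11, 13} × {39}, {13} × {37, 38}, {13} × {37, 39}, {11, 12, 13} × {37}, {11, 12, 13} × {39}, {13} × {37, 38, 39}, {11, 13} × {37, 38}, {11, 13} × {37, 39}, {11, 13} × {37, 38, 39}, {11, 12, 13} × {37, 38}, {11, 12, 13} × {37, 39}, {11, 12, 13} × {37, 38, 39}}; |τ_{X×Y}| = 40.

Enumerate products U × V with U ∈ τ_X, V ∈ τ_Y (deduplicated):
  ∅ × ∅ = {} (∅)
  {13} × {37} = {(13,37)}
  {13} × {39} = {(13,39)}
  {11, 13} × {37} = {(11,37), (13,37)}
  {11, 13} × {39} = {(11,39), (13,39)}
  {13} × {37, 38} = {(13,37), (13,38)}
  {13} × {37, 39} = {(13,37), (13,39)}
  {11, 12, 13} × {37} = {(11,37), (12,37), (13,37)}
  {11, 12, 13} × {39} = {(11,39), (12,39), (13,39)}
  {13} × {37, 38, 39} = {(13,37), (13,38), (13,39)}
  {11, 13} × {37, 38} = {(11,37), (11,38), (13,37), (13,38)}
  {11, 13} × {37, 39} = {(11,37), (11,39), (13,37), (13,39)}
  {11, 13} × {37, 38, 39} = {(11,37), (11,38), (11,39), (13,37), (13,38), (13,39)}
  {11, 12, 13} × {37, 38} = {(11,37), (11,38), (12,37), (12,38), (13,37), (13,38)}
  {11, 12, 13} × {37, 39} = {(11,37), (11,39), (12,37), (12,39), (13,37), (13,39)}
  {11, 12, 13} × {37, 38, 39} = {(11,37), (11,38), (11,39), (12,37), (12,38), (12,39), (13,37), (13,38), (13,39)}
These 16 distinct sets form the basis B.
Close under arbitrary unions to get τ_{X×Y}; counting gives |τ_{X×Y}| = 40.


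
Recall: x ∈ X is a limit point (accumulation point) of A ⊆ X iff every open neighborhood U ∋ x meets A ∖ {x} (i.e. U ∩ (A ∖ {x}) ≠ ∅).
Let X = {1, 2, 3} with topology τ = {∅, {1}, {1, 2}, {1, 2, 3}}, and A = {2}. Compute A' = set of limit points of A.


A' = {3}

For each x ∈ X, list the open sets U ∈ τ with x ∈ U, then check whether U ∩ (A ∖ {x}) ≠ ∅ for every such U.
  x = 1: open {1} ∋ x has {1} ∩ (A ∖ {1}) = ∅, so x is NOT a limit point.
  x = 2: open {1, 2} ∋ x has {1, 2} ∩ (A ∖ {2}) = ∅, so x is NOT a limit point.
  x = 3: opens ∋ x are {1, 2, 3}; each meets A ∖ {3}, so x IS a limit point.
Collecting: A' = {3}.


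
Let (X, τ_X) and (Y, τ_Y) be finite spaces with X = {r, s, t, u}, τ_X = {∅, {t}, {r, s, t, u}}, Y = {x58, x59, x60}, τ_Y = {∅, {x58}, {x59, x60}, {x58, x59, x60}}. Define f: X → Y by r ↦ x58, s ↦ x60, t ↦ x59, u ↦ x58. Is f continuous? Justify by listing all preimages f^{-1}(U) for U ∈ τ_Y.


f is NOT continuous.

Compute f^{-1}(U) for each U ∈ τ_Y:
  U = ∅: f^{-1}(U) = ∅ ∈ τ_X ✓.
  U = {x58}: f^{-1}(U) = {r, u} ∉ τ_X ✗.
  U = {x59, x60}: f^{-1}(U) = {s, t} ∉ τ_X ✗.
  U = {x58, x59, x60}: f^{-1}(U) = {r, s, t, u} ∈ τ_X ✓.
Found U = {x58} with f^{-1}(U) = {r, u} not in τ_X. Therefore f is NOT continuous.


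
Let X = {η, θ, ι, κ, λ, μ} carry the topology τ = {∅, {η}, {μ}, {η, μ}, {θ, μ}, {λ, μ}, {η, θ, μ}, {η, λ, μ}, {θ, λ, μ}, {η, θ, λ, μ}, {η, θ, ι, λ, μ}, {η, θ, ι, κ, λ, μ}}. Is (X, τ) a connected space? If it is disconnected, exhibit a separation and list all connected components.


(X, τ) is connected.

Find clopen sets (U ∈ τ with X ∖ U ∈ τ):
  U = ∅, X ∖ U = {η, θ, ι, κ, λ, μ} — both open, so U is clopen.
  U = {η, θ, ι, κ, λ, μ}, X ∖ U = ∅ — both open, so U is clopen.
Only trivial clopens (∅ and X) exist, so (X, τ) is connected.
Compute connected components by grouping points that agree on all clopens:
  component: {η, θ, ι, κ, λ, μ}


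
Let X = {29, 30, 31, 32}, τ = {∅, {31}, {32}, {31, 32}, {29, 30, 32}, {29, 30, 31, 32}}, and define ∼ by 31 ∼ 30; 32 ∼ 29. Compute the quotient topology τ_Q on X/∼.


X/∼ = {[29=32], [30=31]}; |τ_Q| = 2.

Equivalence classes: [29=32], [30=31].
Quotient map π: X → X/∼ sends 29 ↦ [29=32], 30 ↦ [30=31], 31 ↦ [30=31], 32 ↦ [29=32].
For each subset V ⊆ X/∼, compute π^{-1}(V) ⊆ X and check whether π^{-1}(V) ∈ τ. V is open in τ_Q iff π^{-1}(V) ∈ τ.
  V = {}: π^{-1}(V) = ∅ ∈ τ ✓.
  V = {[29=32]}: π^{-1}(V) = {29, 32} ∉ τ ✗.
  V = {[30=31]}: π^{-1}(V) = {30, 31} ∉ τ ✗.
  V = {[29=32], [30=31]}: π^{-1}(V) = {29, 30, 31, 32} ∈ τ ✓.
Open sets in the quotient: τ_Q = {{}, {[29=32], [30=31]}} (2 elements).


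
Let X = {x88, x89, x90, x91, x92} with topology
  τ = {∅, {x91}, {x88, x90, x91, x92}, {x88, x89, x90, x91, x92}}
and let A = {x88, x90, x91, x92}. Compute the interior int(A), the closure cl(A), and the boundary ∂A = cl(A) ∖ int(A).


int(A) = {x88, x90, x91, x92}, cl(A) = {x88, x89, x90, x91, x92}, ∂A = {x89}.

Closed sets in (X, τ) are complements of opens:
  closed(X, τ) = {∅, {x89}, {x88, x89, x90, x92}, {x88, x89, x90, x91, x92}}.
int(A) = ⋃ {U ∈ τ : U ⊆ A}. Opens contained in A: ∅, {x91}, {x88, x90, x91, x92}.
Taking the union of these: int(A) = {x88, x90, x91, x92}.
cl(A) = ⋂ {C closed : A ⊆ C}. Closed sets containing A: {x88, x89, x90, x91, x92}.
Intersecting these: cl(A) = {x88, x89, x90, x91, x92}.
∂A = cl(A) ∖ int(A) = {x88, x89, x90, x91, x92} ∖ {x88, x90, x91, x92} = {x89}.


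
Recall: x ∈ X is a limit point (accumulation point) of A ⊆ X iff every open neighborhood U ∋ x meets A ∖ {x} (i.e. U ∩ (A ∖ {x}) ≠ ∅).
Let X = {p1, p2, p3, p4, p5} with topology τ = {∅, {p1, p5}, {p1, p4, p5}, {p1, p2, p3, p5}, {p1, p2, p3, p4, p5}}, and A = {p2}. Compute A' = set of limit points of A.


A' = {p3}

For each x ∈ X, list the open sets U ∈ τ with x ∈ U, then check whether U ∩ (A ∖ {x}) ≠ ∅ for every such U.
  x = p1: open {p1, p5} ∋ x has {p1, p5} ∩ (A ∖ {p1}) = ∅, so x is NOT a limit point.
  x = p2: open {p1, p2, p3, p5} ∋ x has {p1, p2, p3, p5} ∩ (A ∖ {p2}) = ∅, so x is NOT a limit point.
  x = p3: opens ∋ x are {p1, p2, p3, p5}, {p1, p2, p3, p4, p5}; each meets A ∖ {p3}, so x IS a limit point.
  x = p4: open {p1, p4, p5} ∋ x has {p1, p4, p5} ∩ (A ∖ {p4}) = ∅, so x is NOT a limit point.
  x = p5: open {p1, p5} ∋ x has {p1, p5} ∩ (A ∖ {p5}) = ∅, so x is NOT a limit point.
Collecting: A' = {p3}.


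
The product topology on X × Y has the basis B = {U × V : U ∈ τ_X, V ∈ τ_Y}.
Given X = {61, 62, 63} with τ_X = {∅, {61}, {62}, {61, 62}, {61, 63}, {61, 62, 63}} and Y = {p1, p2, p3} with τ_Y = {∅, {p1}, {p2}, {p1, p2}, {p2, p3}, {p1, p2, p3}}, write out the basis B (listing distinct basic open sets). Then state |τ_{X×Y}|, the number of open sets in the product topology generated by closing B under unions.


Basis B = {∅ × ∅, {61} × {p1}, {61} × {p2}, {62} × {p1}, {62} × {p2}, {61} × {p1, p2}, {61, 62} × {p1}, {61, 63} × {p1}, {61} × {p2, p3}, {61, 62} × {p2}, {61, 63} × {p2}, {62} × {p1, p2}, {62} × {p2, p3}, {61} × {p1, p2, p3}, {61, 62, 63} × {p1}, {61, 62, 63} × {p2}, {62} × {p1, p2, p3}, {61, 62} × {p1, p2}, {61, 63} × {p1, p2}, {61, 62} × {p2, p3}, {61, 63} × {p2, p3}, {61, 62} × {p1, p2, p3}, {61, 63} × {p1, p2, p3}, {61, 62, 63} × {p1, p2}, {61, 62, 63} × {p2, p3}, {61, 62, 63} × {p1, p2, p3}}; |τ_{X×Y}| = 108.

Enumerate products U × V with U ∈ τ_X, V ∈ τ_Y (deduplicated):
  ∅ × ∅ = {} (∅)
  {61} × {p1} = {(61,p1)}
  {61} × {p2} = {(61,p2)}
  {62} × {p1} = {(62,p1)}
  {62} × {p2} = {(62,p2)}
  {61} × {p1, p2} = {(61,p1), (61,p2)}
  {61, 62} × {p1} = {(61,p1), (62,p1)}
  {61, 63} × {p1} = {(61,p1), (63,p1)}
  {61} × {p2, p3} = {(61,p2), (61,p3)}
  {61, 62} × {p2} = {(61,p2), (62,p2)}
  {61, 63} × {p2} = {(61,p2), (63,p2)}
  {62} × {p1, p2} = {(62,p1), (62,p2)}
  {62} × {p2, p3} = {(62,p2), (62,p3)}
  {61} × {p1, p2, p3} = {(61,p1), (61,p2), (61,p3)}
  {61, 62, 63} × {p1} = {(61,p1), (62,p1), (63,p1)}
  {61, 62, 63} × {p2} = {(61,p2), (62,p2), (63,p2)}
  {62} × {p1, p2, p3} = {(62,p1), (62,p2), (62,p3)}
  {61, 62} × {p1, p2} = {(61,p1), (61,p2), (62,p1), (62,p2)}
  {61, 63} × {p1, p2} = {(61,p1), (61,p2), (63,p1), (63,p2)}
  {61, 62} × {p2, p3} = {(61,p2), (61,p3), (62,p2), (62,p3)}
  {61, 63} × {p2, p3} = {(61,p2), (61,p3), (63,p2), (63,p3)}
  {61, 62} × {p1, p2, p3} = {(61,p1), (61,p2), (61,p3), (62,p1), (62,p2), (62,p3)}
  {61, 63} × {p1, p2, p3} = {(61,p1), (61,p2), (61,p3), (63,p1), (63,p2), (63,p3)}
  {61, 62, 63} × {p1, p2} = {(61,p1), (61,p2), (62,p1), (62,p2), (63,p1), (63,p2)}
  {61, 62, 63} × {p2, p3} = {(61,p2), (61,p3), (62,p2), (62,p3), (63,p2), (63,p3)}
  {61, 62, 63} × {p1, p2, p3} = {(61,p1), (61,p2), (61,p3), (62,p1), (62,p2), (62,p3), (63,p1), (63,p2), (63,p3)}
These 26 distinct sets form the basis B.
Close under arbitrary unions to get τ_{X×Y}; counting gives |τ_{X×Y}| = 108.
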